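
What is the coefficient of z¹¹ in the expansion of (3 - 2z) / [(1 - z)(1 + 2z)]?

-5461

Partial fractions give a closed form: a_n = (1/3)·1^n + (8/3)·(-2)^n.
At n = 11: a_11 = -5461.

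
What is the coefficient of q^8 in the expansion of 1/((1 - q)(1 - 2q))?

511

Partial fractions give a closed form: a_n = (-1)·1^n + (2)·2^n.
At n = 8: a_8 = 511.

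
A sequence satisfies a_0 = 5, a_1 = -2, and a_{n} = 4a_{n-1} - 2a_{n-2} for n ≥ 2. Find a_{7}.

The ordinary generating function has denominator 1 - 4q + 2q^2.
Iterating the recurrence: a_0,…,a_{7} = 5, -2, -18, -68, -236, -808, -2760, -9424.

-9424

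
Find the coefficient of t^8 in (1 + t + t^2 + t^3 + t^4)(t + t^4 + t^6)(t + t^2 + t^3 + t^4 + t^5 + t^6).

10

(1 + t + t^2 + t^3 + t^4) has coefficients 1,1,1,1,1 for degrees 0…4.
(t + t^4 + t^6) has coefficients 0,1,0,0,1,0,1,0,0 for degrees 0…8.
Finally multiplying by (t + t^2 + t^3 + t^4 + t^5 + t^6), the product of all factors after the first has coefficients 0,0,1,1,1,2,2,3,2 for degrees 0…8.
[t^8] = 1·2 + 1·3 + 1·2 + 1·2 + 1·1 = 10.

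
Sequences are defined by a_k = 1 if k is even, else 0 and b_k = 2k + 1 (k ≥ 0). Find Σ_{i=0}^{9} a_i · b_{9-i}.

This is [x^9] in the product of the two ordinary generating functions.
Σ = 1·19 + 0·17 + 1·15 + 0·13 + 1·11 + 0·9 + 1·7 + 0·5 + 1·3 + 0·1 = 55.

55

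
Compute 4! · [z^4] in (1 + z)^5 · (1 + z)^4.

The EGF product rule gives c_4 = Σ_{k_1+k_2=4} C(4; k_1,k_2) · ∏ g_i(k_i), where (1+z)^5 gives the falling factorial (5)_k; (1+z)^4 gives the falling factorial (4)_k.
g_1(k) for k = 0…4: 1, 5, 20, 60, 120.
g_2(k) for k = 0…4: 1, 4, 12, 24, 24.
c_4 = Σ_k C(4,k)·g_1(k)·g_2(4−k) = 1·1·24 + 4·5·24 + 6·20·12 + 4·60·4 + 1·120·1 = 24 + 480 + 1440 + 960 + 120 = 3024.

3024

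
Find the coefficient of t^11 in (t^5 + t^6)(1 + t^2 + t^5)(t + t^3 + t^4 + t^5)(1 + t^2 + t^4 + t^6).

(t^5 + t^6) has coefficients 0,0,0,0,0,1,1 for degrees 0…6.
(1 + t^2 + t^5) has coefficients 1,0,1,0,0,1,0,0,0,0,0,0 for degrees 0…11.
Multiplying by (t + t^3 + t^4 + t^5) gives running coefficients 0,1,0,2,1,2,2,1,1,1,1,0 for degrees 0…11.
Finally multiplying by (1 + t^2 + t^4 + t^6), the product of all factors after the first has coefficients 0,1,0,3,1,5,3,6,4,6,5,4 for degrees 0…11.
[t^11] = 1·3 + 1·5 = 8.

8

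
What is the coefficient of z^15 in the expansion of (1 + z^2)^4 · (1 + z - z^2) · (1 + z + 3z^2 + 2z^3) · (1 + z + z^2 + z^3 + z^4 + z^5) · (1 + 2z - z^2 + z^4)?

(1 + z^2)^4 has coefficients 1,0,4,0,6,0,4,0,1 for degrees 0…8.
(1 + z - z^2) has coefficients 1,1,-1,0,0,0,0,0,0,0,0,0,0,0,0,0 for degrees 0…15.
Multiplying by (1 + z + 3z^2 + 2z^3) gives running coefficients 1,2,3,4,-1,-2,0,0,0,0,0,0,0,0,0,0 for degrees 0…15.
Multiplying by (1 + z + z^2 + z^3 + z^4 + z^5) gives running coefficients 1,3,6,10,9,7,6,4,1,-3,-2,0,0,0,0,0 for degrees 0…15.
Finally multiplying by (1 + 2z - z^2 + z^4), the product of all factors after the first has coefficients 1,5,11,19,24,18,17,19,12,2,-3,3,3,-3,-2,0 for degrees 0…15.
[z^15] = 1·0 + 4·(-3) + 6·3 + 4·2 + 1·19 = 33.

33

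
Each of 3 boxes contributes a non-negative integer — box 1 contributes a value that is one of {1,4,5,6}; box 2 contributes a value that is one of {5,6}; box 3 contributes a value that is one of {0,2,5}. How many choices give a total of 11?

The generating function for the choices is (z + z^4 + z^5 + z^6)·(z^5 + z^6)·(1 + z^2 + z^5); the count is [z^11].
(z + z^4 + z^5 + z^6) has coefficients 0,1,0,0,1,1,1 for degrees 0…6.
(z^5 + z^6) has coefficients 0,0,0,0,0,1,1,0,0,0,0,0 for degrees 0…11.
Finally multiplying by (1 + z^2 + z^5), the product of all factors after the first has coefficients 0,0,0,0,0,1,1,1,1,0,1,1 for degrees 0…11.
[z^11] = 1·1 + 1·1 + 1·1 + 1·1 = 4.

4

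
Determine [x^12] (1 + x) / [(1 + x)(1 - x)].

Partial fractions give a closed form: a_n = (1)·1^n.
At n = 12: a_12 = 1.

1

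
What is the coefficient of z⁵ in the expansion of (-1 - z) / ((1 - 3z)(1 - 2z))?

Partial fractions give a closed form: a_n = (-4)·3^n + (3)·2^n.
At n = 5: a_5 = -876.

-876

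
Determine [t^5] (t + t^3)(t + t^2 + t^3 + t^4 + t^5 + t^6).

2

(t + t^3) has coefficients 0,1,0,1 for degrees 0…3.
(t + t^2 + t^3 + t^4 + t^5 + t^6) has coefficients 0,1,1,1,1,1 for degrees 0…5.
[t^5] = 1·1 + 1·1 = 2.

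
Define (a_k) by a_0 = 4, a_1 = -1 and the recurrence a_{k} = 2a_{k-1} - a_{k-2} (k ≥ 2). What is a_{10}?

The ordinary generating function has denominator 1 - 2x + x^2.
Iterating the recurrence: a_0,…,a_{10} = 4, -1, -6, -11, -16, -21, -26, -31, -36, -41, -46.

-46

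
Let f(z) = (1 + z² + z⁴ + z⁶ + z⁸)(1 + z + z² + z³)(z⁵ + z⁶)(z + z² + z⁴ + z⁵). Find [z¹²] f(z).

(1 + z² + z⁴ + z⁶ + z⁸) has coefficients 1,0,1,0,1,0,1,0,1 for degrees 0…8.
(1 + z + z² + z³) has coefficients 1,1,1,1,0,0,0,0,0,0,0,0,0 for degrees 0…12.
Multiplying by (z⁵ + z⁶) gives running coefficients 0,0,0,0,0,1,2,2,2,1,0,0,0 for degrees 0…12.
Finally multiplying by (z + z² + z⁴ + z⁵), the product of all factors after the first has coefficients 0,0,0,0,0,0,1,3,4,5,6,5,4 for degrees 0…12.
[z¹²] = 1·4 + 1·6 + 1·4 + 1·1 + 1·0 = 15.

15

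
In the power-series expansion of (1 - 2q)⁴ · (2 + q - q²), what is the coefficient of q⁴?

-24

(1 - 2q)⁴ has coefficients 1,-8,24,-32,16 for degrees 0…4.
(2 + q - q²) has coefficients 2,1,-1,0,0 for degrees 0…4.
[q⁴] = 1·0 − 8·0 + 24·(-1) − 32·1 + 16·2 = -24.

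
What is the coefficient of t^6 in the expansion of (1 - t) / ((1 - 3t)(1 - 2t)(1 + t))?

The denominator gives the recurrence a_n = 4a_(n−1) − a_(n−2) − 6a_(n−3) for n ≥ 3; the numerator fixes a_0 = 1, a_1 = 3, a_2 = 11.
Iterating: 1, 3, 11, 35, 111, 343, 1051, so a_6 = 1051.

1051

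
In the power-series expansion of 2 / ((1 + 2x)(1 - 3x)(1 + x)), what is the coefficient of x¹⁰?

54782

The denominator gives the recurrence a_n = 7a_(n−2) + 6a_(n−3) for n ≥ 3; the numerator fixes a_0 = 2, a_1 = 0, a_2 = 14.
Iterating: 2, 0, 14, 12, 98, 168, 758, 1764, 6314, 16896, 54782, so a_10 = 54782.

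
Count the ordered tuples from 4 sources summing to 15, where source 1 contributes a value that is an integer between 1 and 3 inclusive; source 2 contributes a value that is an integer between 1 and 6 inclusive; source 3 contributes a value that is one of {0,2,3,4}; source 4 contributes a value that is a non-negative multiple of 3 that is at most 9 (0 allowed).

22

The generating function for the choices is (q + q^2 + q^3)·(q + q^2 + q^3 + q^4 + q^5 + q^6)·(1 + q^2 + q^3 + q^4)·(1 + q^3 + q^6 + q^9); the count is [q^15].
(q + q^2 + q^3) has coefficients 0,1,1,1 for degrees 0…3.
(q + q^2 + q^3 + q^4 + q^5 + q^6) has coefficients 0,1,1,1,1,1,1,0,0,0,0,0,0,0,0,0 for degrees 0…15.
Multiplying by (1 + q^2 + q^3 + q^4) gives running coefficients 0,1,1,2,3,4,4,3,3,2,1,0,0,0,0,0 for degrees 0…15.
Finally multiplying by (1 + q^3 + q^6 + q^9), the product of all factors after the first has coefficients 0,1,1,2,4,5,6,7,8,8,8,8,8,7,7,6 for degrees 0…15.
[q^15] = 1·7 + 1·7 + 1·8 = 22.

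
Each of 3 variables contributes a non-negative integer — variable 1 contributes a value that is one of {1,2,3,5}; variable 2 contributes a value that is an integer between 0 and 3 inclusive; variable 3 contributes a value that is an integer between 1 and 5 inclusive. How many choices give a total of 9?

The generating function for the choices is (x + x² + x³ + x⁵)·(1 + x + x² + x³)·(x + x² + x³ + x⁴ + x⁵); the count is [x⁹].
(x + x² + x³ + x⁵) has coefficients 0,1,1,1,0,1 for degrees 0…5.
(1 + x + x² + x³) has coefficients 1,1,1,1,0,0,0,0,0,0 for degrees 0…9.
Finally multiplying by (x + x² + x³ + x⁴ + x⁵), the product of all factors after the first has coefficients 0,1,2,3,4,4,3,2,1,0 for degrees 0…9.
[x⁹] = 1·1 + 1·2 + 1·3 + 1·4 = 10.

10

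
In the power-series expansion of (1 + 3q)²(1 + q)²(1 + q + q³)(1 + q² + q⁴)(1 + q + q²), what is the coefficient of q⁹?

192

(1 + 3q)² has coefficients 1,6,9 for degrees 0…2.
(1 + q)² has coefficients 1,2,1,0,0,0,0,0,0,0 for degrees 0…9.
Multiplying by (1 + q + q³) gives running coefficients 1,3,3,2,2,1,0,0,0,0 for degrees 0…9.
Multiplying by (1 + q² + q⁴) gives running coefficients 1,3,4,5,6,6,5,3,2,1 for degrees 0…9.
Finally multiplying by (1 + q + q²), the product of all factors after the first has coefficients 1,4,8,12,15,17,17,14,10,6 for degrees 0…9.
[q⁹] = 1·6 + 6·10 + 9·14 = 192.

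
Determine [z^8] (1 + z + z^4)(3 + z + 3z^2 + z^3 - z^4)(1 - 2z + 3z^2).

6

(1 + z + z^4) has coefficients 1,1,0,0,1 for degrees 0…4.
(3 + z + 3z^2 + z^3 - z^4) has coefficients 3,1,3,1,-1,0,0,0,0 for degrees 0…8.
Finally multiplying by (1 - 2z + 3z^2), the product of all factors after the first has coefficients 3,-5,10,-2,6,5,-3,0,0 for degrees 0…8.
[z^8] = 1·0 + 1·0 + 1·6 = 6.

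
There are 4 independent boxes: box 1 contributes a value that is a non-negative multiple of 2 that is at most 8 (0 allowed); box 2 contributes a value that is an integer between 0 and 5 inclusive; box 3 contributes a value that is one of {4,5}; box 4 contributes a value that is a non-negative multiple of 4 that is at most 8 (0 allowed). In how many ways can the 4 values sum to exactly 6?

3

The generating function for the choices is (1 + q^2 + q^4 + q^6 + q^8)·(1 + q + q^2 + q^3 + q^4 + q^5)·(q^4 + q^5)·(1 + q^4 + q^8); the count is [q^6].
(1 + q^2 + q^4 + q^6 + q^8) has coefficients 1,0,1,0,1,0,1 for degrees 0…6.
(1 + q + q^2 + q^3 + q^4 + q^5) has coefficients 1,1,1,1,1,1,0 for degrees 0…6.
Multiplying by (q^4 + q^5) gives running coefficients 0,0,0,0,1,2,2 for degrees 0…6.
Finally multiplying by (1 + q^4 + q^8), the product of all factors after the first has coefficients 0,0,0,0,1,2,2 for degrees 0…6.
[q^6] = 1·2 + 1·1 + 1·0 + 1·0 = 3.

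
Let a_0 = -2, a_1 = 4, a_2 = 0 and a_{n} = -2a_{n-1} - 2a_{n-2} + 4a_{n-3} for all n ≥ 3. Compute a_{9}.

The ordinary generating function has denominator 1 + 2x + 2x^2 - 4x^3.
Iterating the recurrence: a_0,…,a_{9} = -2, 4, 0, -16, 48, -64, -32, 384, -960, 1024.

1024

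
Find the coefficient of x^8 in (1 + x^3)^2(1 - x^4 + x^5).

2

(1 + x^3)^2 has coefficients 1,0,0,2,0,0,1 for degrees 0…6.
(1 - x^4 + x^5) has coefficients 1,0,0,0,-1,1,0,0,0 for degrees 0…8.
[x^8] = 1·0 + 2·1 + 1·0 = 2.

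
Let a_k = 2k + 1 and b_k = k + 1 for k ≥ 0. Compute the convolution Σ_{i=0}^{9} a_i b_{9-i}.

385

The convolution is the x^9 coefficient of A(x)B(x).
Σ = 1·10 + 3·9 + 5·8 + 7·7 + 9·6 + 11·5 + 13·4 + 15·3 + 17·2 + 19·1 = 385.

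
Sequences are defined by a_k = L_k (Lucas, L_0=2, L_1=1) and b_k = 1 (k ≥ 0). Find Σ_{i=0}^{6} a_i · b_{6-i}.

Write out a_i and b_{6-i} for i = 0,…,6 and sum the products.
Σ = 2·1 + 1·1 + 3·1 + 4·1 + 7·1 + 11·1 + 18·1 = 46.

46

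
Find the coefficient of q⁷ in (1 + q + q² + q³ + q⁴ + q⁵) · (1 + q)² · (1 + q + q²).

(1 + q + q² + q³ + q⁴ + q⁵) has coefficients 1,1,1,1,1,1 for degrees 0…5.
(1 + q)² has coefficients 1,2,1,0,0,0,0,0 for degrees 0…7.
Finally multiplying by (1 + q + q²), the product of all factors after the first has coefficients 1,3,4,3,1,0,0,0 for degrees 0…7.
[q⁷] = 1·0 + 1·0 + 1·0 + 1·1 + 1·3 + 1·4 = 8.

8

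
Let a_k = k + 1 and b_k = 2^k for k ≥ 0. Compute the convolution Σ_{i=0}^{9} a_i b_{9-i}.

2036

This is [x^9] in the product of the two ordinary generating functions.
Σ = 1·512 + 2·256 + 3·128 + 4·64 + 5·32 + 6·16 + 7·8 + 8·4 + 9·2 + 10·1 = 2036.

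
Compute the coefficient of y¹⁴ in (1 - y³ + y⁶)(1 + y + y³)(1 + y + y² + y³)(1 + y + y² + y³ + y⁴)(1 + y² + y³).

(1 - y³ + y⁶) has coefficients 1,0,0,-1,0,0,1 for degrees 0…6.
(1 + y + y³) has coefficients 1,1,0,1,0,0,0,0,0,0,0,0,0,0,0 for degrees 0…14.
Multiplying by (1 + y + y² + y³) gives running coefficients 1,2,2,3,2,1,1,0,0,0,0,0,0,0,0 for degrees 0…14.
Multiplying by (1 + y + y² + y³ + y⁴) gives running coefficients 1,3,5,8,10,10,9,7,4,2,1,0,0,0,0 for degrees 0…14.
Finally multiplying by (1 + y² + y³), the product of all factors after the first has coefficients 1,3,6,12,18,23,27,27,23,18,12,6,3,1,0 for degrees 0…14.
[y¹⁴] = 1·0 − 1·6 + 1·23 = 17.

17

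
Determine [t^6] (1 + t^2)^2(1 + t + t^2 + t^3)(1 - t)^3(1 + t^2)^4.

28

(1 + t^2)^2 has coefficients 1,0,2,0,1 for degrees 0…4.
(1 + t + t^2 + t^3) has coefficients 1,1,1,1,0,0,0 for degrees 0…6.
Multiplying by (1 - t)^3 gives running coefficients 1,-2,1,0,-1,2,-1 for degrees 0…6.
Finally multiplying by (1 + t^2)^4, the product of all factors after the first has coefficients 1,-2,5,-8,9,-10,5 for degrees 0…6.
[t^6] = 1·5 + 2·9 + 1·5 = 28.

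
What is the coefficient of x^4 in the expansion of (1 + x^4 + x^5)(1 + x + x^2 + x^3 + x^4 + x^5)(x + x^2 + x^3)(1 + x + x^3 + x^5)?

(1 + x^4 + x^5) has coefficients 1,0,0,0,1 for degrees 0…4.
(1 + x + x^2 + x^3 + x^4 + x^5) has coefficients 1,1,1,1,1 for degrees 0…4.
Multiplying by (x + x^2 + x^3) gives running coefficients 0,1,2,3,3 for degrees 0…4.
Finally multiplying by (1 + x + x^3 + x^5), the product of all factors after the first has coefficients 0,1,3,5,7 for degrees 0…4.
[x^4] = 1·7 + 1·0 = 7.

7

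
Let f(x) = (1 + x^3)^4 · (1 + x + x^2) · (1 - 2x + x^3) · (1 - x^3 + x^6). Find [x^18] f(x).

-2

(1 + x^3)^4 has coefficients 1,0,0,4,0,0,6,0,0,4,0,0,1 for degrees 0…12.
(1 + x + x^2) has coefficients 1,1,1,0,0,0,0,0,0,0,0,0,0,0,0,0,0,0,0 for degrees 0…18.
Multiplying by (1 - 2x + x^3) gives running coefficients 1,-1,-1,-1,1,1,0,0,0,0,0,0,0,0,0,0,0,0,0 for degrees 0…18.
Finally multiplying by (1 - x^3 + x^6), the product of all factors after the first has coefficients 1,-1,-1,-2,2,2,2,-2,-2,-1,1,1,0,0,0,0,0,0,0 for degrees 0…18.
[x^18] = 1·0 + 4·0 + 6·0 + 4·(-1) + 1·2 = -2.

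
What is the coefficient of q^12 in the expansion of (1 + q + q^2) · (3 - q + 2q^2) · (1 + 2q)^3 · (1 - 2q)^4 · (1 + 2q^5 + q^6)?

(1 + q + q^2) has coefficients 1,1,1 for degrees 0…2.
(3 - q + 2q^2) has coefficients 3,-1,2,0,0,0,0,0,0,0,0,0,0 for degrees 0…12.
Multiplying by (1 + 2q)^3 gives running coefficients 3,17,32,24,16,16,0,0,0,0,0,0,0 for degrees 0…12.
Multiplying by (1 - 2q)^4 gives running coefficients 3,-7,-32,80,96,-288,0,256,-256,256,0,0,0 for degrees 0…12.
Finally multiplying by (1 + 2q^5 + q^6), the product of all factors after the first has coefficients 3,-7,-32,80,96,-282,-11,185,-128,528,-480,-288,512 for degrees 0…12.
[q^12] = 1·512 + 1·(-288) + 1·(-480) = -256.

-256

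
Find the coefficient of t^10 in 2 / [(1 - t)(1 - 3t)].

Partial fractions give a closed form: a_n = (-1)·1^n + (3)·3^n.
At n = 10: a_10 = 177146.

177146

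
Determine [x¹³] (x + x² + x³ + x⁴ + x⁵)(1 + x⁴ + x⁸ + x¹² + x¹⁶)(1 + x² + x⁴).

(x + x² + x³ + x⁴ + x⁵) has coefficients 0,1,1,1,1,1 for degrees 0…5.
(1 + x⁴ + x⁸ + x¹² + x¹⁶) has coefficients 1,0,0,0,1,0,0,0,1,0,0,0,1,0 for degrees 0…13.
Finally multiplying by (1 + x² + x⁴), the product of all factors after the first has coefficients 1,0,1,0,2,0,1,0,2,0,1,0,2,0 for degrees 0…13.
[x¹³] = 1·2 + 1·0 + 1·1 + 1·0 + 1·2 = 5.

5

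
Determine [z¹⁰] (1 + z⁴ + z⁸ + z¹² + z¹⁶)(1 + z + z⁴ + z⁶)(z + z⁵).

2

(1 + z⁴ + z⁸ + z¹² + z¹⁶) has coefficients 1,0,0,0,1,0,0,0,1,0,0 for degrees 0…10.
(1 + z + z⁴ + z⁶) has coefficients 1,1,0,0,1,0,1,0,0,0,0 for degrees 0…10.
Finally multiplying by (z + z⁵), the product of all factors after the first has coefficients 0,1,1,0,0,2,1,1,0,1,0 for degrees 0…10.
[z¹⁰] = 1·0 + 1·1 + 1·1 = 2.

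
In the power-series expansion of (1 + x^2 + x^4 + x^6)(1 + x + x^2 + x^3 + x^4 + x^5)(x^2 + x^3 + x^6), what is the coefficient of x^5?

4

(1 + x^2 + x^4 + x^6) has coefficients 1,0,1,0,1,0 for degrees 0…5.
(1 + x + x^2 + x^3 + x^4 + x^5) has coefficients 1,1,1,1,1,1 for degrees 0…5.
Finally multiplying by (x^2 + x^3 + x^6), the product of all factors after the first has coefficients 0,0,1,2,2,2 for degrees 0…5.
[x^5] = 1·2 + 1·2 + 1·0 = 4.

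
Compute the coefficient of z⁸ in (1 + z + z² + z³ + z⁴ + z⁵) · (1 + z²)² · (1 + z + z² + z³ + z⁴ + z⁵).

18

(1 + z + z² + z³ + z⁴ + z⁵) has coefficients 1,1,1,1,1,1 for degrees 0…5.
(1 + z²)² has coefficients 1,0,2,0,1,0,0,0,0 for degrees 0…8.
Finally multiplying by (1 + z + z² + z³ + z⁴ + z⁵), the product of all factors after the first has coefficients 1,1,3,3,4,4,3,3,1 for degrees 0…8.
[z⁸] = 1·1 + 1·3 + 1·3 + 1·4 + 1·4 + 1·3 = 18.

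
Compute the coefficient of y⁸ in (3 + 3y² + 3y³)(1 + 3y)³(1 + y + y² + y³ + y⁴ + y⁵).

462

(3 + 3y² + 3y³) has coefficients 3,0,3,3 for degrees 0…3.
(1 + 3y)³ has coefficients 1,9,27,27,0,0,0,0,0 for degrees 0…8.
Finally multiplying by (1 + y + y² + y³ + y⁴ + y⁵), the product of all factors after the first has coefficients 1,10,37,64,64,64,63,54,27 for degrees 0…8.
[y⁸] = 3·27 + 3·63 + 3·64 = 462.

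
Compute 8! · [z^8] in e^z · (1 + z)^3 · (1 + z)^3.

The EGF product rule gives c_8 = Σ_{k_1+k_2+k_3=8} C(8; k_1,k_2,k_3) · ∏ g_i(k_i), where e^z gives (1)^k; (1+z)^3 gives the falling factorial (3)_k; (1+z)^3 gives the falling factorial (3)_k.
g_1(k) for k = 0…8: 1, 1, 1, 1, 1, 1, 1, 1, 1.
g_2(k) for k = 0…8: 1, 3, 6, 6, 0, 0, 0, 0, 0.
g_3(k) for k = 0…8: 1, 3, 6, 6, 0, 0, 0, 0, 0.
First combine the last two factors: h(k) = Σ_j C(k,j)·g_2(j)·g_3(k−j) for k = 0…8: 1, 6, 30, 120, 360, 720, 720, 0, 0.
c_8 = Σ_k C(8,k)·g_1(k)·h(8−k) = 28·1·720 + 56·1·720 + 70·1·360 + 56·1·120 + 28·1·30 + 8·1·6 + 1·1·1 = 20160 + 40320 + 25200 + 6720 + 840 + 48 + 1 = 93289.

93289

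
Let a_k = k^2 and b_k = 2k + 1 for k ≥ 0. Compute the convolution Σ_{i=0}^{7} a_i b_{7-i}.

Write out a_i and b_{7-i} for i = 0,…,7 and sum the products.
Σ = 0·15 + 1·13 + 4·11 + 9·9 + 16·7 + 25·5 + 36·3 + 49·1 = 532.

532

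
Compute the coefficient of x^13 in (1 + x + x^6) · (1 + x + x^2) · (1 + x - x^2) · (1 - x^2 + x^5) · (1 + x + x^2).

(1 + x + x^6) has coefficients 1,1,0,0,0,0,1 for degrees 0…6.
(1 + x + x^2) has coefficients 1,1,1,0,0,0,0,0,0,0,0,0,0,0 for degrees 0…13.
Multiplying by (1 + x - x^2) gives running coefficients 1,2,1,0,-1,0,0,0,0,0,0,0,0,0 for degrees 0…13.
Multiplying by (1 - x^2 + x^5) gives running coefficients 1,2,0,-2,-2,1,3,1,0,-1,0,0,0,0 for degrees 0…13.
Finally multiplying by (1 + x + x^2), the product of all factors after the first has coefficients 1,3,3,0,-4,-3,2,5,4,0,-1,-1,0,0 for degrees 0…13.
[x^13] = 1·0 + 1·0 + 1·5 = 5.

5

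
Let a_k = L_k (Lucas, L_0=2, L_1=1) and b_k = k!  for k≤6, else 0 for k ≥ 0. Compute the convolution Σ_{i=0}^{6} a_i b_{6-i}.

1699

Write out a_i and b_{6-i} for i = 0,…,6 and sum the products.
Σ = 2·720 + 1·120 + 3·24 + 4·6 + 7·2 + 11·1 + 18·1 = 1699.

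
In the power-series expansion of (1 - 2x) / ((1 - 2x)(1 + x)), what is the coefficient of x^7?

-1

The denominator gives the recurrence a_n = a_(n−1) + 2a_(n−2) for n ≥ 3; the numerator fixes a_0 = 1, a_1 = -1, a_2 = 1.
Iterating: 1, -1, 1, -1, 1, -1, 1, -1, so a_7 = -1.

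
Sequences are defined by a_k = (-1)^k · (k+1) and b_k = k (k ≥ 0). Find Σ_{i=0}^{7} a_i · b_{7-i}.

This is [x^7] in the product of the two ordinary generating functions.
Σ = 1·7 − 2·6 + 3·5 − 4·4 + 5·3 − 6·2 + 7·1 − 8·0 = 4.

4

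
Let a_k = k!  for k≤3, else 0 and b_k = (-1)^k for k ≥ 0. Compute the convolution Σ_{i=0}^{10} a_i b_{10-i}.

The convolution is the t^10 coefficient of A(t)B(t).
Σ = 1·1 + 1·(-1) + 2·1 + 6·(-1) + 0·1 + 0·(-1) + 0·1 + 0·(-1) + 0·1 + 0·(-1) + 0·1 = -4.

-4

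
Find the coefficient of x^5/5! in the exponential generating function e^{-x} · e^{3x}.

The EGF product rule gives c_5 = Σ_{k_1+k_2=5} C(5; k_1,k_2) · ∏ g_i(k_i), where e^{-x} gives (-1)^k; e^{3x} gives (3)^k.
g_1(k) for k = 0…5: 1, -1, 1, -1, 1, -1.
g_2(k) for k = 0…5: 1, 3, 9, 27, 81, 243.
c_5 = Σ_k C(5,k)·g_1(k)·g_2(5−k) = 1·1·243 + 5·(-1)·81 + 10·1·27 + 10·(-1)·9 + 5·1·3 + 1·(-1)·1 = 243 − 405 + 270 − 90 + 15 − 1 = 32.

32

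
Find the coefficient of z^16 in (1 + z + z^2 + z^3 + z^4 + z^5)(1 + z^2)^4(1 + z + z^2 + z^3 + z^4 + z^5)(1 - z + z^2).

(1 + z + z^2 + z^3 + z^4 + z^5) has coefficients 1,1,1,1,1,1 for degrees 0…5.
(1 + z^2)^4 has coefficients 1,0,4,0,6,0,4,0,1,0,0,0,0,0,0,0,0 for degrees 0…16.
Multiplying by (1 + z + z^2 + z^3 + z^4 + z^5) gives running coefficients 1,1,5,5,11,11,14,14,11,11,5,5,1,1,0,0,0 for degrees 0…16.
Finally multiplying by (1 - z + z^2), the product of all factors after the first has coefficients 1,0,5,1,11,5,14,11,11,14,5,11,1,5,0,1,0 for degrees 0…16.
[z^16] = 1·0 + 1·1 + 1·0 + 1·5 + 1·1 + 1·11 = 18.

18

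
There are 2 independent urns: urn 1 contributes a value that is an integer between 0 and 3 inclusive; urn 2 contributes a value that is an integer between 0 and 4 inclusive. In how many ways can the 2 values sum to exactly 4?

The generating function for the choices is (1 + x + x² + x³)·(1 + x + x² + x³ + x⁴); the count is [x⁴].
(1 + x + x² + x³) has coefficients 1,1,1,1 for degrees 0…3.
(1 + x + x² + x³ + x⁴) has coefficients 1,1,1,1,1 for degrees 0…4.
[x⁴] = 1·1 + 1·1 + 1·1 + 1·1 = 4.

4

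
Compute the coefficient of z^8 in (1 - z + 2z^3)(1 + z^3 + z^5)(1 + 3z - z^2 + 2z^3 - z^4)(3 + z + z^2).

20

(1 - z + 2z^3) has coefficients 1,-1,0,2 for degrees 0…3.
(1 + z^3 + z^5) has coefficients 1,0,0,1,0,1,0,0,0 for degrees 0…8.
Multiplying by (1 + 3z - z^2 + 2z^3 - z^4) gives running coefficients 1,3,-1,3,2,0,5,-2,2 for degrees 0…8.
Finally multiplying by (3 + z + z^2), the product of all factors after the first has coefficients 3,10,1,11,8,5,17,-1,9 for degrees 0…8.
[z^8] = 1·9 − 1·(-1) + 2·5 = 20.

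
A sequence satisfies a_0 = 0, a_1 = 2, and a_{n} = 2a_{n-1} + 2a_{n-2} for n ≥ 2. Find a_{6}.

The ordinary generating function has denominator 1 - 2t - 2t^2.
Iterating the recurrence: a_0,…,a_{6} = 0, 2, 4, 12, 32, 88, 240.

240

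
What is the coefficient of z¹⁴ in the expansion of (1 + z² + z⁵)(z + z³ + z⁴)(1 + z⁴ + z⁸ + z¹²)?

2

(1 + z² + z⁵) has coefficients 1,0,1,0,0,1 for degrees 0…5.
(z + z³ + z⁴) has coefficients 0,1,0,1,1,0,0,0,0,0,0,0,0,0,0 for degrees 0…14.
Finally multiplying by (1 + z⁴ + z⁸ + z¹²), the product of all factors after the first has coefficients 0,1,0,1,1,1,0,1,1,1,0,1,1,1,0 for degrees 0…14.
[z¹⁴] = 1·0 + 1·1 + 1·1 = 2.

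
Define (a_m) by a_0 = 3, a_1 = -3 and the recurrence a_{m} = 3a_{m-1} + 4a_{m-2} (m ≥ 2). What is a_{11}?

The ordinary generating function has denominator 1 - 3z - 4z^2.
Iterating the recurrence: a_0,…,a_{11} = 3, -3, 3, -3, 3, -3, 3, -3, 3, -3, 3, -3.

-3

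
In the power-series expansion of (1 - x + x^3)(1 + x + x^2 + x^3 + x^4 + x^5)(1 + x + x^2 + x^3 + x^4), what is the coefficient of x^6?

(1 - x + x^3) has coefficients 1,-1,0,1 for degrees 0…3.
(1 + x + x^2 + x^3 + x^4 + x^5) has coefficients 1,1,1,1,1,1,0 for degrees 0…6.
Finally multiplying by (1 + x + x^2 + x^3 + x^4), the product of all factors after the first has coefficients 1,2,3,4,5,5,4 for degrees 0…6.
[x^6] = 1·4 − 1·5 + 1·4 = 3.

3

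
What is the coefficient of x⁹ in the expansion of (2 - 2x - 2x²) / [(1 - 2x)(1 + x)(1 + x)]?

106

The denominator gives the recurrence a_n = 3a_(n−2) + 2a_(n−3) for n ≥ 3; the numerator fixes a_0 = 2, a_1 = -2, a_2 = 4.
Iterating: 2, -2, 4, -2, 8, 2, 20, 22, 64, 106, so a_9 = 106.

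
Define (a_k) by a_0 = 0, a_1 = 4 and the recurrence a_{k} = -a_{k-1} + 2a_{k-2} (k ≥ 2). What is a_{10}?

The ordinary generating function has denominator 1 + y - 2y^2.
Iterating the recurrence: a_0,…,a_{10} = 0, 4, -4, 12, -20, 44, -84, 172, -340, 684, -1364.

-1364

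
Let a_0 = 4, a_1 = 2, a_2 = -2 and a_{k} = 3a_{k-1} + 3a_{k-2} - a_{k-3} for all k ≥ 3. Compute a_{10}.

-51410

The ordinary generating function has denominator 1 - 3q - 3q^2 + q^3.
Iterating the recurrence: a_0,…,a_{10} = 4, 2, -2, -4, -20, -70, -266, -988, -3692, -13774, -51410.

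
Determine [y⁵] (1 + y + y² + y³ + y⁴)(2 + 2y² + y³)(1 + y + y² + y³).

17

(1 + y + y² + y³ + y⁴) has coefficients 1,1,1,1,1 for degrees 0…4.
(2 + 2y² + y³) has coefficients 2,0,2,1,0,0 for degrees 0…5.
Finally multiplying by (1 + y + y² + y³), the product of all factors after the first has coefficients 2,2,4,5,3,3 for degrees 0…5.
[y⁵] = 1·3 + 1·3 + 1·5 + 1·4 + 1·2 = 17.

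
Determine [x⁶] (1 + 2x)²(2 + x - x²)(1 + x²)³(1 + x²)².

110

(1 + 2x)² has coefficients 1,4,4 for degrees 0…2.
(2 + x - x²) has coefficients 2,1,-1,0,0,0,0 for degrees 0…6.
Multiplying by (1 + x²)³ gives running coefficients 2,1,5,3,3,3,-1 for degrees 0…6.
Finally multiplying by (1 + x²)², the product of all factors after the first has coefficients 2,1,9,5,15,10,10 for degrees 0…6.
[x⁶] = 1·10 + 4·10 + 4·15 = 110.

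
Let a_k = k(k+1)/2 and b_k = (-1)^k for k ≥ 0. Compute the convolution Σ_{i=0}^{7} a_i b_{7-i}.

The convolution is the x^7 coefficient of A(x)B(x).
Σ = 0·(-1) + 1·1 + 3·(-1) + 6·1 + 10·(-1) + 15·1 + 21·(-1) + 28·1 = 16.

16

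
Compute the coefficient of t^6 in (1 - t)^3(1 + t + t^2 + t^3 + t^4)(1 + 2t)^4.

10

(1 - t)^3 has coefficients 1,-3,3,-1 for degrees 0…3.
(1 + t + t^2 + t^3 + t^4) has coefficients 1,1,1,1,1,0,0 for degrees 0…6.
Finally multiplying by (1 + 2t)^4, the product of all factors after the first has coefficients 1,9,33,65,81,80,72 for degrees 0…6.
[t^6] = 1·72 − 3·80 + 3·81 − 1·65 = 10.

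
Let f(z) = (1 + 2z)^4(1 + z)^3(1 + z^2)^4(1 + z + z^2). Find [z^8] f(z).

(1 + 2z)^4 has coefficients 1,8,24,32,16 for degrees 0…4.
(1 + z)^3 has coefficients 1,3,3,1,0,0,0,0,0 for degrees 0…8.
Multiplying by (1 + z^2)^4 gives running coefficients 1,3,7,13,18,22,22,18,13 for degrees 0…8.
Finally multiplying by (1 + z + z^2), the product of all factors after the first has coefficients 1,4,11,23,38,53,62,62,53 for degrees 0…8.
[z^8] = 1·53 + 8·62 + 24·62 + 32·53 + 16·38 = 4341.

4341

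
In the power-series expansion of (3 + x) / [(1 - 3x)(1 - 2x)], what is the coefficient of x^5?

2206

The denominator gives the recurrence a_n = 5a_(n−1) − 6a_(n−2) for n ≥ 2; the numerator fixes a_0 = 3, a_1 = 16.
Iterating: 3, 16, 62, 214, 698, 2206, so a_5 = 2206.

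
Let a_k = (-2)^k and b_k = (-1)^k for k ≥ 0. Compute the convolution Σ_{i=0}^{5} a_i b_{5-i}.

The convolution is the t^5 coefficient of A(t)B(t).
Σ = 1·(-1) − 2·1 + 4·(-1) − 8·1 + 16·(-1) − 32·1 = -63.

-63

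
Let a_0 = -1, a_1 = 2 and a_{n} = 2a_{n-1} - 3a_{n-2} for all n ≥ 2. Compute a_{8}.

151

The ordinary generating function has denominator 1 - 2z + 3z^2.
Iterating the recurrence: a_0,…,a_{8} = -1, 2, 7, 8, -5, -34, -53, -4, 151.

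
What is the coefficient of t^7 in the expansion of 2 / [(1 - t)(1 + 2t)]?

Partial fractions give a closed form: a_n = (2/3)·1^n + (4/3)·(-2)^n.
At n = 7: a_7 = -170.

-170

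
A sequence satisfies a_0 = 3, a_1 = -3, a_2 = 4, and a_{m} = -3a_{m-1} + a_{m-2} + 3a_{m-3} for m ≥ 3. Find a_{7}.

The ordinary generating function has denominator 1 + 3z - z^2 - 3z^3.
Iterating the recurrence: a_0,…,a_{7} = 3, -3, 4, -6, 13, -33, 94, -276.

-276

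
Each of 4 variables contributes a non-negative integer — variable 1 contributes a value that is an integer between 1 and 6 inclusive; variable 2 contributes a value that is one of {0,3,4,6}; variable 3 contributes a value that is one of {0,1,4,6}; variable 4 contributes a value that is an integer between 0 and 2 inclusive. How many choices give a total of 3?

5

The generating function for the choices is (q + q² + q³ + q⁴ + q⁵ + q⁶)·(1 + q³ + q⁴ + q⁶)·(1 + q + q⁴ + q⁶)·(1 + q + q²); the count is [q³].
(q + q² + q³ + q⁴ + q⁵ + q⁶) has coefficients 0,1,1,1 for degrees 0…3.
(1 + q³ + q⁴ + q⁶) has coefficients 1,0,0,1 for degrees 0…3.
Multiplying by (1 + q + q⁴ + q⁶) gives running coefficients 1,1,0,1 for degrees 0…3.
Finally multiplying by (1 + q + q²), the product of all factors after the first has coefficients 1,2,2,2 for degrees 0…3.
[q³] = 1·2 + 1·2 + 1·1 = 5.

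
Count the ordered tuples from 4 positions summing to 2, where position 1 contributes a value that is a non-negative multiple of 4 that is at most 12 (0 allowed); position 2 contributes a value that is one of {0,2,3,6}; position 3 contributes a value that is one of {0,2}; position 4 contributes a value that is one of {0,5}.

2

The generating function for the choices is (1 + q⁴ + q⁸ + q¹²)·(1 + q² + q³ + q⁶)·(1 + q²)·(1 + q⁵); the count is [q²].
(1 + q⁴ + q⁸ + q¹²) has coefficients 1,0,0 for degrees 0…2.
(1 + q² + q³ + q⁶) has coefficients 1,0,1 for degrees 0…2.
Multiplying by (1 + q²) gives running coefficients 1,0,2 for degrees 0…2.
Finally multiplying by (1 + q⁵), the product of all factors after the first has coefficients 1,0,2 for degrees 0…2.
[q²] = 1·2 = 2.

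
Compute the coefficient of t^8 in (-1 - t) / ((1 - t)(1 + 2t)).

The denominator gives the recurrence a_n = −a_(n−1) + 2a_(n−2) for n ≥ 3; the numerator fixes a_0 = -1, a_1 = 0, a_2 = -2.
Iterating: -1, 0, -2, 2, -6, 10, -22, 42, -86, so a_8 = -86.

-86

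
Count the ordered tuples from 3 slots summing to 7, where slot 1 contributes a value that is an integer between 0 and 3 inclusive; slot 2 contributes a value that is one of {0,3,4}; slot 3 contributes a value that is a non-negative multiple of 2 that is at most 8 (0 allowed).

6

The generating function for the choices is (1 + q + q² + q³)·(1 + q³ + q⁴)·(1 + q² + q⁴ + q⁶ + q⁸); the count is [q⁷].
(1 + q + q² + q³) has coefficients 1,1,1,1 for degrees 0…3.
(1 + q³ + q⁴) has coefficients 1,0,0,1,1,0,0,0 for degrees 0…7.
Finally multiplying by (1 + q² + q⁴ + q⁶ + q⁸), the product of all factors after the first has coefficients 1,0,1,1,2,1,2,1 for degrees 0…7.
[q⁷] = 1·1 + 1·2 + 1·1 + 1·2 = 6.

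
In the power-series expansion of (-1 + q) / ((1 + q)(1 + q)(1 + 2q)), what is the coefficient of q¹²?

-24547

The denominator gives the recurrence a_n = −4a_(n−1) − 5a_(n−2) − 2a_(n−3) for n ≥ 3; the numerator fixes a_0 = -1, a_1 = 5, a_2 = -15.
Iterating: -1, 5, -15, 37, -83, 177, -367, 749, -1515, 3049, -6119, 12261, -24547, so a_12 = -24547.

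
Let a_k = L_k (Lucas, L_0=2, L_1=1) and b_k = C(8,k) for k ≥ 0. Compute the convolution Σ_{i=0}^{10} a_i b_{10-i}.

5778

Write out a_i and b_{10-i} for i = 0,…,10 and sum the products.
Σ = 2·0 + 1·0 + 3·1 + 4·8 + 7·28 + 11·56 + 18·70 + 29·56 + 47·28 + 76·8 + 123·1 = 5778.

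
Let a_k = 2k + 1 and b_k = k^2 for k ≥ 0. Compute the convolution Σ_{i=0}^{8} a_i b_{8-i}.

876

The convolution is the x^8 coefficient of A(x)B(x).
Σ = 1·64 + 3·49 + 5·36 + 7·25 + 9·16 + 11·9 + 13·4 + 15·1 + 17·0 = 876.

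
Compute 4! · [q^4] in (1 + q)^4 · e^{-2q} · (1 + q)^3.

The EGF product rule gives c_4 = Σ_{k_1+k_2+k_3=4} C(4; k_1,k_2,k_3) · ∏ g_i(k_i), where (1+q)^4 gives the falling factorial (4)_k; e^{-2q} gives (-2)^k; (1+q)^3 gives the falling factorial (3)_k.
g_1(k) for k = 0…4: 1, 4, 12, 24, 24.
g_2(k) for k = 0…4: 1, -2, 4, -8, 16.
g_3(k) for k = 0…4: 1, 3, 6, 6, 0.
First combine the last two factors: h(k) = Σ_j C(k,j)·g_2(j)·g_3(k−j) for k = 0…4: 1, 1, -2, -2, 16.
c_4 = Σ_k C(4,k)·g_1(k)·h(4−k) = 1·1·16 + 4·4·(-2) + 6·12·(-2) + 4·24·1 + 1·24·1 = 16 − 32 − 144 + 96 + 24 = -40.

-40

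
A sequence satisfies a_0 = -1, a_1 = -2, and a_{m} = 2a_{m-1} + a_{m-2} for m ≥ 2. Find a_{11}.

The ordinary generating function has denominator 1 - 2y - y^2.
Iterating the recurrence: a_0,…,a_{11} = -1, -2, -5, -12, -29, -70, -169, -408, -985, -2378, -5741, -13860.

-13860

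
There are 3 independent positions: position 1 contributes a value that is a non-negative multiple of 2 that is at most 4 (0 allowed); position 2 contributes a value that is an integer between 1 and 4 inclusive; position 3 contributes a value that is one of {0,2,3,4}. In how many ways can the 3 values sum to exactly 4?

4

The generating function for the choices is (1 + y^2 + y^4)·(y + y^2 + y^3 + y^4)·(1 + y^2 + y^3 + y^4); the count is [y^4].
(1 + y^2 + y^4) has coefficients 1,0,1,0,1 for degrees 0…4.
(y + y^2 + y^3 + y^4) has coefficients 0,1,1,1,1 for degrees 0…4.
Finally multiplying by (1 + y^2 + y^3 + y^4), the product of all factors after the first has coefficients 0,1,1,2,3 for degrees 0…4.
[y^4] = 1·3 + 1·1 + 1·0 = 4.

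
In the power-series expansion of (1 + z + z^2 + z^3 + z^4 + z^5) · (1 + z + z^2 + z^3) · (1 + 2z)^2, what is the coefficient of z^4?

32

(1 + z + z^2 + z^3 + z^4 + z^5) has coefficients 1,1,1,1,1 for degrees 0…4.
(1 + z + z^2 + z^3) has coefficients 1,1,1,1,0 for degrees 0…4.
Finally multiplying by (1 + 2z)^2, the product of all factors after the first has coefficients 1,5,9,9,8 for degrees 0…4.
[z^4] = 1·8 + 1·9 + 1·9 + 1·5 + 1·1 = 32.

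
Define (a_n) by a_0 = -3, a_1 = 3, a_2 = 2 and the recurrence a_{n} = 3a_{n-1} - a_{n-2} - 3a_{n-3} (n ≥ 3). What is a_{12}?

The ordinary generating function has denominator 1 - 3z + z^2 + 3z^3.
Iterating the recurrence: a_0,…,a_{12} = -3, 3, 2, 12, 25, 57, 110, 198, 313, 411, 326, -372, -2675.

-2675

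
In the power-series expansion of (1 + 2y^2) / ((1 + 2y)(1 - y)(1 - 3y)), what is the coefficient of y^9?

Partial fractions give a closed form: a_n = (2/5)·(-2)^n + (-1/2)·1^n + (11/10)·3^n.
At n = 9: a_9 = 21446.

21446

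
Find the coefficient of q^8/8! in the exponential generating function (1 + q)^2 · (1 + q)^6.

40320

The EGF product rule gives c_8 = Σ_{k_1+k_2=8} C(8; k_1,k_2) · ∏ g_i(k_i), where (1+q)^2 gives the falling factorial (2)_k; (1+q)^6 gives the falling factorial (6)_k.
g_1(k) for k = 0…8: 1, 2, 2, 0, 0, 0, 0, 0, 0.
g_2(k) for k = 0…8: 1, 6, 30, 120, 360, 720, 720, 0, 0.
c_8 = Σ_k C(8,k)·g_1(k)·g_2(8−k) = 28·2·720 = 40320.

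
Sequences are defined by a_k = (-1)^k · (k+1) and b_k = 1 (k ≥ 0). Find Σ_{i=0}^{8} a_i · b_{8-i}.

5

Write out a_i and b_{8-i} for i = 0,…,8 and sum the products.
Σ = 1·1 − 2·1 + 3·1 − 4·1 + 5·1 − 6·1 + 7·1 − 8·1 + 9·1 = 5.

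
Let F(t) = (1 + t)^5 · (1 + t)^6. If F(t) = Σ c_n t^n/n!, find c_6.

332640

The EGF product rule gives c_6 = Σ_{k_1+k_2=6} C(6; k_1,k_2) · ∏ g_i(k_i), where (1+t)^5 gives the falling factorial (5)_k; (1+t)^6 gives the falling factorial (6)_k.
g_1(k) for k = 0…6: 1, 5, 20, 60, 120, 120, 0.
g_2(k) for k = 0…6: 1, 6, 30, 120, 360, 720, 720.
c_6 = Σ_k C(6,k)·g_1(k)·g_2(6−k) = 1·1·720 + 6·5·720 + 15·20·360 + 20·60·120 + 15·120·30 + 6·120·6 = 720 + 21600 + 108000 + 144000 + 54000 + 4320 = 332640.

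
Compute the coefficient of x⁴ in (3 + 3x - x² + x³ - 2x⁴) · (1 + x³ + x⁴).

(3 + 3x - x² + x³ - 2x⁴) has coefficients 3,3,-1,1,-2 for degrees 0…4.
(1 + x³ + x⁴) has coefficients 1,0,0,1,1 for degrees 0…4.
[x⁴] = 3·1 + 3·1 − 1·0 + 1·0 − 2·1 = 4.

4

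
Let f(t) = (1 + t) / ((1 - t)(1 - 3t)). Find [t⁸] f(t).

Partial fractions give a closed form: a_n = (-1)·1^n + (2)·3^n.
At n = 8: a_8 = 13121.

13121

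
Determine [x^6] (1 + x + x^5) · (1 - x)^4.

-4

(1 + x + x^5) has coefficients 1,1,0,0,0,1 for degrees 0…5.
(1 - x)^4 has coefficients 1,-4,6,-4,1,0,0 for degrees 0…6.
[x^6] = 1·0 + 1·0 + 1·(-4) = -4.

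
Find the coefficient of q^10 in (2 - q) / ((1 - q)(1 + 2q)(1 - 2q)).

Partial fractions give a closed form: a_n = (-1/3)·1^n + (5/6)·(-2)^n + (3/2)·2^n.
At n = 10: a_10 = 2389.

2389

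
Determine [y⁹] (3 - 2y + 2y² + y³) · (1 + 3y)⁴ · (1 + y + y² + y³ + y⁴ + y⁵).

606

(3 - 2y + 2y² + y³) has coefficients 3,-2,2,1 for degrees 0…3.
(1 + 3y)⁴ has coefficients 1,12,54,108,81,0,0,0,0,0 for degrees 0…9.
Finally multiplying by (1 + y + y² + y³ + y⁴ + y⁵), the product of all factors after the first has coefficients 1,13,67,175,256,256,255,243,189,81 for degrees 0…9.
[y⁹] = 3·81 − 2·189 + 2·243 + 1·255 = 606.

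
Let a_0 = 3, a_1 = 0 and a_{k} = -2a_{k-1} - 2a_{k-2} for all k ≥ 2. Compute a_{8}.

The ordinary generating function has denominator 1 + 2x + 2x^2.
Iterating the recurrence: a_0,…,a_{8} = 3, 0, -6, 12, -12, 0, 24, -48, 48.

48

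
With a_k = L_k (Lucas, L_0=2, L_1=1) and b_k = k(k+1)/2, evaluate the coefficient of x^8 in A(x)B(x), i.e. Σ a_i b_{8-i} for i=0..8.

442

This is [x^8] in the product of the two ordinary generating functions.
Σ = 2·36 + 1·28 + 3·21 + 4·15 + 7·10 + 11·6 + 18·3 + 29·1 + 47·0 = 442.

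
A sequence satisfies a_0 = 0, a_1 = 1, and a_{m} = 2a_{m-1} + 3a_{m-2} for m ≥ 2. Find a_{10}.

14762

The ordinary generating function has denominator 1 - 2t - 3t^2.
Iterating the recurrence: a_0,…,a_{10} = 0, 1, 2, 7, 20, 61, 182, 547, 1640, 4921, 14762.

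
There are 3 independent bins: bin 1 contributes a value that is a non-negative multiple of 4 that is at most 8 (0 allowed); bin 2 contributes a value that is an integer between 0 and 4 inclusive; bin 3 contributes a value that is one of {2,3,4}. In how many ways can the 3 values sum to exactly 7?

4

The generating function for the choices is (1 + t^4 + t^8)·(1 + t + t^2 + t^3 + t^4)·(t^2 + t^3 + t^4); the count is [t^7].
(1 + t^4 + t^8) has coefficients 1,0,0,0,1,0,0,0 for degrees 0…7.
(1 + t + t^2 + t^3 + t^4) has coefficients 1,1,1,1,1,0,0,0 for degrees 0…7.
Finally multiplying by (t^2 + t^3 + t^4), the product of all factors after the first has coefficients 0,0,1,2,3,3,3,2 for degrees 0…7.
[t^7] = 1·2 + 1·2 = 4.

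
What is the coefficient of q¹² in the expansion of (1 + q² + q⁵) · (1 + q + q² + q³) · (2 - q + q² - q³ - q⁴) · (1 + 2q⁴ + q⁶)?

(1 + q² + q⁵) has coefficients 1,0,1,0,0,1 for degrees 0…5.
(1 + q + q² + q³) has coefficients 1,1,1,1,0,0,0,0,0,0,0,0,0 for degrees 0…12.
Multiplying by (2 - q + q² - q³ - q⁴) gives running coefficients 2,1,2,1,-2,-1,-2,-1,0,0,0,0,0 for degrees 0…12.
Finally multiplying by (1 + 2q⁴ + q⁶), the product of all factors after the first has coefficients 2,1,2,1,2,1,4,2,-2,-1,-6,-3,-2 for degrees 0…12.
[q¹²] = 1·(-2) + 1·(-6) + 1·2 = -6.

-6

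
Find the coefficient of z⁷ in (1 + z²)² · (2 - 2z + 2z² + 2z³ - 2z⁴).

(1 + z²)² has coefficients 1,0,2,0,1 for degrees 0…4.
(2 - 2z + 2z² + 2z³ - 2z⁴) has coefficients 2,-2,2,2,-2,0,0,0 for degrees 0…7.
[z⁷] = 1·0 + 2·0 + 1·2 = 2.

2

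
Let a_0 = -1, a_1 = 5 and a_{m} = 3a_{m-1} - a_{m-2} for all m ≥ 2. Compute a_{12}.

The ordinary generating function has denominator 1 - 3x + x^2.
Iterating the recurrence: a_0,…,a_{12} = -1, 5, 16, 43, 113, 296, 775, 2029, 5312, 13907, 36409, 95320, 249551.

249551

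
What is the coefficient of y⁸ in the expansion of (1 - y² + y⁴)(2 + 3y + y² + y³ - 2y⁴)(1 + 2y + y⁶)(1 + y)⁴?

(1 - y² + y⁴) has coefficients 1,0,-1,0,1 for degrees 0…4.
(2 + 3y + y² + y³ - 2y⁴) has coefficients 2,3,1,1,-2,0,0,0,0 for degrees 0…8.
Multiplying by (1 + 2y + y⁶) gives running coefficients 2,7,7,3,0,-4,2,3,1 for degrees 0…8.
Finally multiplying by (1 + y)⁴, the product of all factors after the first has coefficients 2,15,47,81,84,49,5,-10,9 for degrees 0…8.
[y⁸] = 1·9 − 1·5 + 1·84 = 88.

88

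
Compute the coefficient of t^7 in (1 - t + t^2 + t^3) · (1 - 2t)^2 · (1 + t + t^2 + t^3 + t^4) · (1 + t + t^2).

(1 - t + t^2 + t^3) has coefficients 1,-1,1,1 for degrees 0…3.
(1 - 2t)^2 has coefficients 1,-4,4,0,0,0,0,0 for degrees 0…7.
Multiplying by (1 + t + t^2 + t^3 + t^4) gives running coefficients 1,-3,1,1,1,0,4,0 for degrees 0…7.
Finally multiplying by (1 + t + t^2), the product of all factors after the first has coefficients 1,-2,-1,-1,3,2,5,4 for degrees 0…7.
[t^7] = 1·4 − 1·5 + 1·2 + 1·3 = 4.

4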